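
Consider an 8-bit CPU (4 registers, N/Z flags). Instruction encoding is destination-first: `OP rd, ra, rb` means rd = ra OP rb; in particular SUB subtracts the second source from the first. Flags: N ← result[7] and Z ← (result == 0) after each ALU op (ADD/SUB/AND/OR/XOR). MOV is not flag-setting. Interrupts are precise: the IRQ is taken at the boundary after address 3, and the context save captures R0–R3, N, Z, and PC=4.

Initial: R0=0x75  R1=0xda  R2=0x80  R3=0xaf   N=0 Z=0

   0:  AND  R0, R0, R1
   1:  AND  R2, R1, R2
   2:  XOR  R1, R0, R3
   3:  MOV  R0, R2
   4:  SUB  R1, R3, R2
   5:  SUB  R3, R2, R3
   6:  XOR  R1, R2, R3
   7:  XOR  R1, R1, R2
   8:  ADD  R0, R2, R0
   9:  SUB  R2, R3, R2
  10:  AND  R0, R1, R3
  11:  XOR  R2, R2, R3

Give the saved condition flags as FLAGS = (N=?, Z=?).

after  0: R0=0x50 R1=0xda R2=0x80 R3=0xaf  N=0 Z=0
after  1: R0=0x50 R1=0xda R2=0x80 R3=0xaf  N=1 Z=0
after  2: R0=0x50 R1=0xff R2=0x80 R3=0xaf  N=1 Z=0
after  3: R0=0x80 R1=0xff R2=0x80 R3=0xaf  N=1 Z=0
-- IRQ taken; context saved, return-PC = 4 --

FLAGS = (N=1, Z=0)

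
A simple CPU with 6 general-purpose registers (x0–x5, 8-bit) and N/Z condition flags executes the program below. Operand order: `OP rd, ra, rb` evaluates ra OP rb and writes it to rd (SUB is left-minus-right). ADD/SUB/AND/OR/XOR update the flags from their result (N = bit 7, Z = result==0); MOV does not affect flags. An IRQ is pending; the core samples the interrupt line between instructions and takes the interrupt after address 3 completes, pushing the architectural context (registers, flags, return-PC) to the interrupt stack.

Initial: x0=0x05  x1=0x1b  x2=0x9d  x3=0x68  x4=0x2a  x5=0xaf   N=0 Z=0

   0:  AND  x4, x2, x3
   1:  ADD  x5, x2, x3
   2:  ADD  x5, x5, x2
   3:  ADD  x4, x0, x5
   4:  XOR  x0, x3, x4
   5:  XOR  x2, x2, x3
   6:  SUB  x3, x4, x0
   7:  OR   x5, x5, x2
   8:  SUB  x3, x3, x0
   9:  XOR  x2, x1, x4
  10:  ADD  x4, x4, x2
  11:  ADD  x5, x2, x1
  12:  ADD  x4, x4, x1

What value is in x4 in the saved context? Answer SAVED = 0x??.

after  0: x0=0x05 x1=0x1b x2=0x9d x3=0x68 x4=0x08 x5=0xaf  N=0 Z=0
after  1: x0=0x05 x1=0x1b x2=0x9d x3=0x68 x4=0x08 x5=0x05  N=0 Z=0
after  2: x0=0x05 x1=0x1b x2=0x9d x3=0x68 x4=0x08 x5=0xa2  N=1 Z=0
after  3: x0=0x05 x1=0x1b x2=0x9d x3=0x68 x4=0xa7 x5=0xa2  N=1 Z=0
-- IRQ taken; context saved, return-PC = 4 --

SAVED = 0xa7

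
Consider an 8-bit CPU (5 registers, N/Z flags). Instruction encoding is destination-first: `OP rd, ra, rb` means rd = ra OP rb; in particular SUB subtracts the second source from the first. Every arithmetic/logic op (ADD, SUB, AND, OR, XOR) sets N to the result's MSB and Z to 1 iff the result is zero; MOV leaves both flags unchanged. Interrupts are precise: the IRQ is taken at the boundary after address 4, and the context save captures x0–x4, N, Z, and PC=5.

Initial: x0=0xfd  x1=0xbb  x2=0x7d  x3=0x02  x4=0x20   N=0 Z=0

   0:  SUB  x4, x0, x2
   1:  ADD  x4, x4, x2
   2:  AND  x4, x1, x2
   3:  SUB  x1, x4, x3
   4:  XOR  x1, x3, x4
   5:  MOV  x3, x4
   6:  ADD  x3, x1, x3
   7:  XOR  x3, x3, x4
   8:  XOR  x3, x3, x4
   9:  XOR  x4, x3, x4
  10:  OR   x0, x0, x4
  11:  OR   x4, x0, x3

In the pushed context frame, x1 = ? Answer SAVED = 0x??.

SAVED = 0x3b

after  0: x0=0xfd x1=0xbb x2=0x7d x3=0x02 x4=0x80  N=1 Z=0
after  1: x0=0xfd x1=0xbb x2=0x7d x3=0x02 x4=0xfd  N=1 Z=0
after  2: x0=0xfd x1=0xbb x2=0x7d x3=0x02 x4=0x39  N=0 Z=0
after  3: x0=0xfd x1=0x37 x2=0x7d x3=0x02 x4=0x39  N=0 Z=0
after  4: x0=0xfd x1=0x3b x2=0x7d x3=0x02 x4=0x39  N=0 Z=0
-- IRQ taken; context saved, return-PC = 5 --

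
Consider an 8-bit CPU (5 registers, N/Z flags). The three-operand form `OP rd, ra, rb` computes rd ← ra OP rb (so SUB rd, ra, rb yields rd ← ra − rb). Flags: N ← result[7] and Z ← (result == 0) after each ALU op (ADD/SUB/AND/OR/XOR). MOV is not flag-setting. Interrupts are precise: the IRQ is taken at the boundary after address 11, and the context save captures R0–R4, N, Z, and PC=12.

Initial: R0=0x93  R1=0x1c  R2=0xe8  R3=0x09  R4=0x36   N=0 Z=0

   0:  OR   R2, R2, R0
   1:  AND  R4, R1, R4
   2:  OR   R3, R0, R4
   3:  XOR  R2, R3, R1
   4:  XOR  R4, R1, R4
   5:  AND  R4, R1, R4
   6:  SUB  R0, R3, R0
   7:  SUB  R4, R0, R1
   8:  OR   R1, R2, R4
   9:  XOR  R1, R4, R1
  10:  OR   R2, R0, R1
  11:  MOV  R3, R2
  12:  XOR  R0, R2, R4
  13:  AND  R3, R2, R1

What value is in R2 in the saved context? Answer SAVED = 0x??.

after  0: R0=0x93 R1=0x1c R2=0xfb R3=0x09 R4=0x36  N=1 Z=0
after  1: R0=0x93 R1=0x1c R2=0xfb R3=0x09 R4=0x14  N=0 Z=0
after  2: R0=0x93 R1=0x1c R2=0xfb R3=0x97 R4=0x14  N=1 Z=0
after  3: R0=0x93 R1=0x1c R2=0x8b R3=0x97 R4=0x14  N=1 Z=0
after  4: R0=0x93 R1=0x1c R2=0x8b R3=0x97 R4=0x08  N=0 Z=0
after  5: R0=0x93 R1=0x1c R2=0x8b R3=0x97 R4=0x08  N=0 Z=0
after  6: R0=0x04 R1=0x1c R2=0x8b R3=0x97 R4=0x08  N=0 Z=0
after  7: R0=0x04 R1=0x1c R2=0x8b R3=0x97 R4=0xe8  N=1 Z=0
after  8: R0=0x04 R1=0xeb R2=0x8b R3=0x97 R4=0xe8  N=1 Z=0
after  9: R0=0x04 R1=0x03 R2=0x8b R3=0x97 R4=0xe8  N=0 Z=0
after 10: R0=0x04 R1=0x03 R2=0x07 R3=0x97 R4=0xe8  N=0 Z=0
after 11: R0=0x04 R1=0x03 R2=0x07 R3=0x07 R4=0xe8  N=0 Z=0
-- IRQ taken; context saved, return-PC = 12 --

SAVED = 0x07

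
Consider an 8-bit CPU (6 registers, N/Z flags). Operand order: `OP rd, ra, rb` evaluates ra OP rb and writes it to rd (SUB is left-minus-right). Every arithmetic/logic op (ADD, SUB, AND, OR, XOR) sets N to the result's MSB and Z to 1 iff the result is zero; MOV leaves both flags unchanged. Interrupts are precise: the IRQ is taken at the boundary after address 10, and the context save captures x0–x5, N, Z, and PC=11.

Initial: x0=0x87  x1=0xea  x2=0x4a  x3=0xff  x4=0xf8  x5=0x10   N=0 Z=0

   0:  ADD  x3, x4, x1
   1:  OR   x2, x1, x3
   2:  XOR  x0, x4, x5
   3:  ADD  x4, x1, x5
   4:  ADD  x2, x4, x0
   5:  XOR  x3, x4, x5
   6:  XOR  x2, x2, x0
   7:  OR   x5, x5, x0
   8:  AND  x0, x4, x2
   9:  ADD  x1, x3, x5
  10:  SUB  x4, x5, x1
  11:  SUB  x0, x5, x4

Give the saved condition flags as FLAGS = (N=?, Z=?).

FLAGS = (N=0, Z=0)

after  0: x0=0x87 x1=0xea x2=0x4a x3=0xe2 x4=0xf8 x5=0x10  N=1 Z=0
after  1: x0=0x87 x1=0xea x2=0xea x3=0xe2 x4=0xf8 x5=0x10  N=1 Z=0
after  2: x0=0xe8 x1=0xea x2=0xea x3=0xe2 x4=0xf8 x5=0x10  N=1 Z=0
after  3: x0=0xe8 x1=0xea x2=0xea x3=0xe2 x4=0xfa x5=0x10  N=1 Z=0
after  4: x0=0xe8 x1=0xea x2=0xe2 x3=0xe2 x4=0xfa x5=0x10  N=1 Z=0
after  5: x0=0xe8 x1=0xea x2=0xe2 x3=0xea x4=0xfa x5=0x10  N=1 Z=0
after  6: x0=0xe8 x1=0xea x2=0x0a x3=0xea x4=0xfa x5=0x10  N=0 Z=0
after  7: x0=0xe8 x1=0xea x2=0x0a x3=0xea x4=0xfa x5=0xf8  N=1 Z=0
after  8: x0=0x0a x1=0xea x2=0x0a x3=0xea x4=0xfa x5=0xf8  N=0 Z=0
after  9: x0=0x0a x1=0xe2 x2=0x0a x3=0xea x4=0xfa x5=0xf8  N=1 Z=0
after 10: x0=0x0a x1=0xe2 x2=0x0a x3=0xea x4=0x16 x5=0xf8  N=0 Z=0
-- IRQ taken; context saved, return-PC = 11 --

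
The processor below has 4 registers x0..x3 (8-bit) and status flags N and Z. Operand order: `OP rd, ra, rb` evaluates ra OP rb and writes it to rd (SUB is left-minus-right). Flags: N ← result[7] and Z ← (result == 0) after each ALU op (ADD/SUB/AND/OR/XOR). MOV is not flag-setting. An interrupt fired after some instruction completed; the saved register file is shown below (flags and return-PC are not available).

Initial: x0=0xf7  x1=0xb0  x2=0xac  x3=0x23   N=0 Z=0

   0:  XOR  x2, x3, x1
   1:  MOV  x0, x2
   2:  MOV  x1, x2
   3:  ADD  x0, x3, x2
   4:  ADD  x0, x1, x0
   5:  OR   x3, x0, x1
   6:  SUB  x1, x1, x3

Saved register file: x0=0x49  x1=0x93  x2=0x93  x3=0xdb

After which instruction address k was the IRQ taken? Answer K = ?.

K = 5

after  0: x0=0xf7 x1=0xb0 x2=0x93 x3=0x23  N=1 Z=0
after  1: x0=0x93 x1=0xb0 x2=0x93 x3=0x23  N=1 Z=0
after  2: x0=0x93 x1=0x93 x2=0x93 x3=0x23  N=1 Z=0
after  3: x0=0xb6 x1=0x93 x2=0x93 x3=0x23  N=1 Z=0
after  4: x0=0x49 x1=0x93 x2=0x93 x3=0x23  N=0 Z=0
after  5: x0=0x49 x1=0x93 x2=0x93 x3=0xdb  N=1 Z=0
-- IRQ taken; context saved, return-PC = 6 --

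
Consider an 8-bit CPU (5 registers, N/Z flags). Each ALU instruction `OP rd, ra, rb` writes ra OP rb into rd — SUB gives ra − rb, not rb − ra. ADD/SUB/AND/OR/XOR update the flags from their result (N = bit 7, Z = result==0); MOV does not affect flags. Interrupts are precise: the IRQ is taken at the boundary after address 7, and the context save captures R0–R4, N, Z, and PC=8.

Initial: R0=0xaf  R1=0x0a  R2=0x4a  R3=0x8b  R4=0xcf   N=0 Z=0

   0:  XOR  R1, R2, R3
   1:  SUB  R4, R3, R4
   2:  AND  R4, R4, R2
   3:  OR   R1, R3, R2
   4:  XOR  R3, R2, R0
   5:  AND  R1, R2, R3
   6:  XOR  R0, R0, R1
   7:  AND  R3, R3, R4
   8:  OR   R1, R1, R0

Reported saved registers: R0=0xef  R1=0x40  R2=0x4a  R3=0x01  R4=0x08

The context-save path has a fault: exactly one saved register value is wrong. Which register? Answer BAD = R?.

BAD = R3

after  0: R0=0xaf R1=0xc1 R2=0x4a R3=0x8b R4=0xcf  N=1 Z=0
after  1: R0=0xaf R1=0xc1 R2=0x4a R3=0x8b R4=0xbc  N=1 Z=0
after  2: R0=0xaf R1=0xc1 R2=0x4a R3=0x8b R4=0x08  N=0 Z=0
after  3: R0=0xaf R1=0xcb R2=0x4a R3=0x8b R4=0x08  N=1 Z=0
after  4: R0=0xaf R1=0xcb R2=0x4a R3=0xe5 R4=0x08  N=1 Z=0
after  5: R0=0xaf R1=0x40 R2=0x4a R3=0xe5 R4=0x08  N=0 Z=0
after  6: R0=0xef R1=0x40 R2=0x4a R3=0xe5 R4=0x08  N=1 Z=0
after  7: R0=0xef R1=0x40 R2=0x4a R3=0x00 R4=0x08  N=0 Z=1
-- IRQ taken; context saved, return-PC = 8 --
mismatch: R3: reported 0x01 vs actual 0x00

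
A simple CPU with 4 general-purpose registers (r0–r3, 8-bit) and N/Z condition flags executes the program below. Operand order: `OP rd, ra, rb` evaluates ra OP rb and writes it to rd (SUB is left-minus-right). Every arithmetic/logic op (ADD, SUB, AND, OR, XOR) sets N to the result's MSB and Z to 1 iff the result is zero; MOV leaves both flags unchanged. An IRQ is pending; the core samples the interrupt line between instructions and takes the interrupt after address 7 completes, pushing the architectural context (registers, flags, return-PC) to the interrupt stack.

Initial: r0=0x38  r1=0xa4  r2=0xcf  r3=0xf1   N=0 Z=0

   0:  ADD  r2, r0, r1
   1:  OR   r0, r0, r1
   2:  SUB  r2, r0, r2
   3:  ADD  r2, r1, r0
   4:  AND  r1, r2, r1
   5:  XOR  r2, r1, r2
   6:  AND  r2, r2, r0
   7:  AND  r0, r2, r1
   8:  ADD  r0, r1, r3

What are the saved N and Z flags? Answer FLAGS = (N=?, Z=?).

after  0: r0=0x38 r1=0xa4 r2=0xdc r3=0xf1  N=1 Z=0
after  1: r0=0xbc r1=0xa4 r2=0xdc r3=0xf1  N=1 Z=0
after  2: r0=0xbc r1=0xa4 r2=0xe0 r3=0xf1  N=1 Z=0
after  3: r0=0xbc r1=0xa4 r2=0x60 r3=0xf1  N=0 Z=0
after  4: r0=0xbc r1=0x20 r2=0x60 r3=0xf1  N=0 Z=0
after  5: r0=0xbc r1=0x20 r2=0x40 r3=0xf1  N=0 Z=0
after  6: r0=0xbc r1=0x20 r2=0x00 r3=0xf1  N=0 Z=1
after  7: r0=0x00 r1=0x20 r2=0x00 r3=0xf1  N=0 Z=1
-- IRQ taken; context saved, return-PC = 8 --

FLAGS = (N=0, Z=1)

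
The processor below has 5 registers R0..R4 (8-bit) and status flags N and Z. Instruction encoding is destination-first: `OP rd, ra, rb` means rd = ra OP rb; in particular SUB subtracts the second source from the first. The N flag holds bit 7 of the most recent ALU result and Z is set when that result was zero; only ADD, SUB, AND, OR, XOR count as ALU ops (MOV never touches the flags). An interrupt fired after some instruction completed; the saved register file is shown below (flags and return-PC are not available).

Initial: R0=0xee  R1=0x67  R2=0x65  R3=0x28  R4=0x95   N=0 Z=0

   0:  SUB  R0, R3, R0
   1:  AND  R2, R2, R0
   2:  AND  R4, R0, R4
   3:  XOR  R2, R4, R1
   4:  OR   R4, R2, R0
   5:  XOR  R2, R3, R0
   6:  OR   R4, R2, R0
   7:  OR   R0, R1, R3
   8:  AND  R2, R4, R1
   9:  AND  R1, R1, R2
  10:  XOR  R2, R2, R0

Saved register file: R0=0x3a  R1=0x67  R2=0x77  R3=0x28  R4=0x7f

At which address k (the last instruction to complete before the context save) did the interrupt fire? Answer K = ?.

K = 4

after  0: R0=0x3a R1=0x67 R2=0x65 R3=0x28 R4=0x95  N=0 Z=0
after  1: R0=0x3a R1=0x67 R2=0x20 R3=0x28 R4=0x95  N=0 Z=0
after  2: R0=0x3a R1=0x67 R2=0x20 R3=0x28 R4=0x10  N=0 Z=0
after  3: R0=0x3a R1=0x67 R2=0x77 R3=0x28 R4=0x10  N=0 Z=0
after  4: R0=0x3a R1=0x67 R2=0x77 R3=0x28 R4=0x7f  N=0 Z=0
-- IRQ taken; context saved, return-PC = 5 --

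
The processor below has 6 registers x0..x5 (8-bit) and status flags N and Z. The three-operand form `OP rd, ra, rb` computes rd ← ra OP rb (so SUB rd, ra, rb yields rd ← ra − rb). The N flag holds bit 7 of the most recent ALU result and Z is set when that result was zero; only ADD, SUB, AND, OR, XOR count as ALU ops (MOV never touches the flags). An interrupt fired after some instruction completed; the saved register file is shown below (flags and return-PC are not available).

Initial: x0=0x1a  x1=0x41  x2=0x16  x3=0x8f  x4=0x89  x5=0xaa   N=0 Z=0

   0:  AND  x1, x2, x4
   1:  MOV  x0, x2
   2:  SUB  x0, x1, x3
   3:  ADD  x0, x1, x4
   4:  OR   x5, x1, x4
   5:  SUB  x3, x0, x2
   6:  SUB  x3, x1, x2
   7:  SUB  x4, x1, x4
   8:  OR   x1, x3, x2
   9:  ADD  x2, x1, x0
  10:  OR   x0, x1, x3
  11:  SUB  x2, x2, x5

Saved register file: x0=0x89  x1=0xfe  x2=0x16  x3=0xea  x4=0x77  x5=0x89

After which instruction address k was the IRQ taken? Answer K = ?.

after  0: x0=0x1a x1=0x00 x2=0x16 x3=0x8f x4=0x89 x5=0xaa  N=0 Z=1
after  1: x0=0x16 x1=0x00 x2=0x16 x3=0x8f x4=0x89 x5=0xaa  N=0 Z=1
after  2: x0=0x71 x1=0x00 x2=0x16 x3=0x8f x4=0x89 x5=0xaa  N=0 Z=0
after  3: x0=0x89 x1=0x00 x2=0x16 x3=0x8f x4=0x89 x5=0xaa  N=1 Z=0
after  4: x0=0x89 x1=0x00 x2=0x16 x3=0x8f x4=0x89 x5=0x89  N=1 Z=0
after  5: x0=0x89 x1=0x00 x2=0x16 x3=0x73 x4=0x89 x5=0x89  N=0 Z=0
after  6: x0=0x89 x1=0x00 x2=0x16 x3=0xea x4=0x89 x5=0x89  N=1 Z=0
after  7: x0=0x89 x1=0x00 x2=0x16 x3=0xea x4=0x77 x5=0x89  N=0 Z=0
after  8: x0=0x89 x1=0xfe x2=0x16 x3=0xea x4=0x77 x5=0x89  N=1 Z=0
-- IRQ taken; context saved, return-PC = 9 --

K = 8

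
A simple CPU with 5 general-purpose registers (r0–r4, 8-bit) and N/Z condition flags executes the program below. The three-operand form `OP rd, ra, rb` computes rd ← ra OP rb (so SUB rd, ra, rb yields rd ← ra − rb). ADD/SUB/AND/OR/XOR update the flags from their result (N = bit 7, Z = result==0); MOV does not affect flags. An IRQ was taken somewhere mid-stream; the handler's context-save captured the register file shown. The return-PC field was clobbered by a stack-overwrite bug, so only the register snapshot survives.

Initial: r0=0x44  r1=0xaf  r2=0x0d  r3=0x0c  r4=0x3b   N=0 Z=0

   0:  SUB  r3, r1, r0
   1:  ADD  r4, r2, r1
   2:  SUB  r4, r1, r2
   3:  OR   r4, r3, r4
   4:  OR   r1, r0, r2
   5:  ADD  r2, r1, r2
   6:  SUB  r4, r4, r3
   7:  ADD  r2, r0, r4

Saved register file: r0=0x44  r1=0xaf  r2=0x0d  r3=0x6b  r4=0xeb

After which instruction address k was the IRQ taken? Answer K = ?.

K = 3

after  0: r0=0x44 r1=0xaf r2=0x0d r3=0x6b r4=0x3b  N=0 Z=0
after  1: r0=0x44 r1=0xaf r2=0x0d r3=0x6b r4=0xbc  N=1 Z=0
after  2: r0=0x44 r1=0xaf r2=0x0d r3=0x6b r4=0xa2  N=1 Z=0
after  3: r0=0x44 r1=0xaf r2=0x0d r3=0x6b r4=0xeb  N=1 Z=0
-- IRQ taken; context saved, return-PC = 4 --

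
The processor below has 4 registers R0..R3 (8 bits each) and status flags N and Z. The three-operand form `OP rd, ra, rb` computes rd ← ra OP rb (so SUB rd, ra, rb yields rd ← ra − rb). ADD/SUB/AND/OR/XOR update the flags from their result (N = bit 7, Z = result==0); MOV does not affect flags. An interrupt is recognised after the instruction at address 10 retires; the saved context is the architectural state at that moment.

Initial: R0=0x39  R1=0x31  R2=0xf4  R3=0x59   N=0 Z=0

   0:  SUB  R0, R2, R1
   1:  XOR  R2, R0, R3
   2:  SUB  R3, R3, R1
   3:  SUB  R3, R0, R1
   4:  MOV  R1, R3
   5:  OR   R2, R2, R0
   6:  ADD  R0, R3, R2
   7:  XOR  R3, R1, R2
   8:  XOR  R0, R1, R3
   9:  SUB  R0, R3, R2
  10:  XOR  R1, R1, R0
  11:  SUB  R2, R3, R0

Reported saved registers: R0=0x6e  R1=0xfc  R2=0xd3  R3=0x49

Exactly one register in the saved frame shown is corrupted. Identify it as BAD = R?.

after  0: R0=0xc3 R1=0x31 R2=0xf4 R3=0x59  N=1 Z=0
after  1: R0=0xc3 R1=0x31 R2=0x9a R3=0x59  N=1 Z=0
after  2: R0=0xc3 R1=0x31 R2=0x9a R3=0x28  N=0 Z=0
after  3: R0=0xc3 R1=0x31 R2=0x9a R3=0x92  N=1 Z=0
after  4: R0=0xc3 R1=0x92 R2=0x9a R3=0x92  N=1 Z=0
after  5: R0=0xc3 R1=0x92 R2=0xdb R3=0x92  N=1 Z=0
after  6: R0=0x6d R1=0x92 R2=0xdb R3=0x92  N=0 Z=0
after  7: R0=0x6d R1=0x92 R2=0xdb R3=0x49  N=0 Z=0
after  8: R0=0xdb R1=0x92 R2=0xdb R3=0x49  N=1 Z=0
after  9: R0=0x6e R1=0x92 R2=0xdb R3=0x49  N=0 Z=0
after 10: R0=0x6e R1=0xfc R2=0xdb R3=0x49  N=1 Z=0
-- IRQ taken; context saved, return-PC = 11 --
mismatch: R2: reported 0xd3 vs actual 0xdb

BAD = R2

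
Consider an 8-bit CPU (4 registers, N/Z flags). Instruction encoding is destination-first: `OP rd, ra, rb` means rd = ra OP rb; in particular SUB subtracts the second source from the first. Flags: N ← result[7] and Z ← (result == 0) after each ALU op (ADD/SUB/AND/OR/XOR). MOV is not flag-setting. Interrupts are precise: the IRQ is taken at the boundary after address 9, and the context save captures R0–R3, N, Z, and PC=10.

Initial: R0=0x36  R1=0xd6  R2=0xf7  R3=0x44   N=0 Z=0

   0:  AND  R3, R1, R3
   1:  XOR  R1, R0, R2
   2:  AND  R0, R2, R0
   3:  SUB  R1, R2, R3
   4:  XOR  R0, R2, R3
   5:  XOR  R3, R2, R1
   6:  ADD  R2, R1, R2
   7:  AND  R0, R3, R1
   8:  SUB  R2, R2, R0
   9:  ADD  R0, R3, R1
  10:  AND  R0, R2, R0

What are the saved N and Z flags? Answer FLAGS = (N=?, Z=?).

after  0: R0=0x36 R1=0xd6 R2=0xf7 R3=0x44  N=0 Z=0
after  1: R0=0x36 R1=0xc1 R2=0xf7 R3=0x44  N=1 Z=0
after  2: R0=0x36 R1=0xc1 R2=0xf7 R3=0x44  N=0 Z=0
after  3: R0=0x36 R1=0xb3 R2=0xf7 R3=0x44  N=1 Z=0
after  4: R0=0xb3 R1=0xb3 R2=0xf7 R3=0x44  N=1 Z=0
after  5: R0=0xb3 R1=0xb3 R2=0xf7 R3=0x44  N=0 Z=0
after  6: R0=0xb3 R1=0xb3 R2=0xaa R3=0x44  N=1 Z=0
after  7: R0=0x00 R1=0xb3 R2=0xaa R3=0x44  N=0 Z=1
after  8: R0=0x00 R1=0xb3 R2=0xaa R3=0x44  N=1 Z=0
after  9: R0=0xf7 R1=0xb3 R2=0xaa R3=0x44  N=1 Z=0
-- IRQ taken; context saved, return-PC = 10 --

FLAGS = (N=1, Z=0)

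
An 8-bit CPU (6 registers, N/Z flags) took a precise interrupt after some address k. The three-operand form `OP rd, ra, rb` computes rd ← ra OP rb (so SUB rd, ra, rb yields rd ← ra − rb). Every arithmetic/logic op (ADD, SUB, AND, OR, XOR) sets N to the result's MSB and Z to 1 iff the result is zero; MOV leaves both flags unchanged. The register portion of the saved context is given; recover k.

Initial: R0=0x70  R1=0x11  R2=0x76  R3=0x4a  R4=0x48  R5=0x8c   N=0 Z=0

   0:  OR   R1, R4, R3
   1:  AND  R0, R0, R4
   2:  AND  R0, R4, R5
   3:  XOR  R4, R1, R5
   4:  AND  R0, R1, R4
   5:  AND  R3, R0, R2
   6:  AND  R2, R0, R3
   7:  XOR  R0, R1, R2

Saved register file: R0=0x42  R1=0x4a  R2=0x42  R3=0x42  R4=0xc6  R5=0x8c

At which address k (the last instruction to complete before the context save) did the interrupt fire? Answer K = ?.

K = 6

after  0: R0=0x70 R1=0x4a R2=0x76 R3=0x4a R4=0x48 R5=0x8c  N=0 Z=0
after  1: R0=0x40 R1=0x4a R2=0x76 R3=0x4a R4=0x48 R5=0x8c  N=0 Z=0
after  2: R0=0x08 R1=0x4a R2=0x76 R3=0x4a R4=0x48 R5=0x8c  N=0 Z=0
after  3: R0=0x08 R1=0x4a R2=0x76 R3=0x4a R4=0xc6 R5=0x8c  N=1 Z=0
after  4: R0=0x42 R1=0x4a R2=0x76 R3=0x4a R4=0xc6 R5=0x8c  N=0 Z=0
after  5: R0=0x42 R1=0x4a R2=0x76 R3=0x42 R4=0xc6 R5=0x8c  N=0 Z=0
after  6: R0=0x42 R1=0x4a R2=0x42 R3=0x42 R4=0xc6 R5=0x8c  N=0 Z=0
-- IRQ taken; context saved, return-PC = 7 --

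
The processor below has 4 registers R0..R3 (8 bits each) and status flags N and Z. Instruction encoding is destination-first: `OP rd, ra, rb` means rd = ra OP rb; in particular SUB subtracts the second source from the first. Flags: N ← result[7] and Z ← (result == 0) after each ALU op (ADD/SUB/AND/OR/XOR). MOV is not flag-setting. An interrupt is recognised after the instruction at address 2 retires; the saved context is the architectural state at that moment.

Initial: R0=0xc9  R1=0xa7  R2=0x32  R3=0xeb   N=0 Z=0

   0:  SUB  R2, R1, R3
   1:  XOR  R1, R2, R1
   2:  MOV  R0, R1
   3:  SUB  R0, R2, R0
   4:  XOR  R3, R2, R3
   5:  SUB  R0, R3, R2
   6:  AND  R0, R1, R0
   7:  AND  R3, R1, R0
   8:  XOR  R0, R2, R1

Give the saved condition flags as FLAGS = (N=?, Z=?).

FLAGS = (N=0, Z=0)

after  0: R0=0xc9 R1=0xa7 R2=0xbc R3=0xeb  N=1 Z=0
after  1: R0=0xc9 R1=0x1b R2=0xbc R3=0xeb  N=0 Z=0
after  2: R0=0x1b R1=0x1b R2=0xbc R3=0xeb  N=0 Z=0
-- IRQ taken; context saved, return-PC = 3 --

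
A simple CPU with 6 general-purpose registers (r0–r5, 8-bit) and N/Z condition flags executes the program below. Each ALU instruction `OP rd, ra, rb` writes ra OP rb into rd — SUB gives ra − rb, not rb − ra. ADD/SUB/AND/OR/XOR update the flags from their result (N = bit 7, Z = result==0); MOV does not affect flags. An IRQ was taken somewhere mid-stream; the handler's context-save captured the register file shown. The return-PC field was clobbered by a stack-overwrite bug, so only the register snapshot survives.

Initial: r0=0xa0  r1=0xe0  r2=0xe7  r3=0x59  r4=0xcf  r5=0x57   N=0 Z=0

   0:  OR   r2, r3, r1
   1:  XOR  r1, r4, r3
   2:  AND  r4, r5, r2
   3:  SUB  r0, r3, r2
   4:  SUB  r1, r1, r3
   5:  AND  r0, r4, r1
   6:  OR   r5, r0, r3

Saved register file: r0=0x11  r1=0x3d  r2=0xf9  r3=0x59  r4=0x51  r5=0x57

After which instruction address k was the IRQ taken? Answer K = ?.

after  0: r0=0xa0 r1=0xe0 r2=0xf9 r3=0x59 r4=0xcf r5=0x57  N=1 Z=0
after  1: r0=0xa0 r1=0x96 r2=0xf9 r3=0x59 r4=0xcf r5=0x57  N=1 Z=0
after  2: r0=0xa0 r1=0x96 r2=0xf9 r3=0x59 r4=0x51 r5=0x57  N=0 Z=0
after  3: r0=0x60 r1=0x96 r2=0xf9 r3=0x59 r4=0x51 r5=0x57  N=0 Z=0
after  4: r0=0x60 r1=0x3d r2=0xf9 r3=0x59 r4=0x51 r5=0x57  N=0 Z=0
after  5: r0=0x11 r1=0x3d r2=0xf9 r3=0x59 r4=0x51 r5=0x57  N=0 Z=0
-- IRQ taken; context saved, return-PC = 6 --

K = 5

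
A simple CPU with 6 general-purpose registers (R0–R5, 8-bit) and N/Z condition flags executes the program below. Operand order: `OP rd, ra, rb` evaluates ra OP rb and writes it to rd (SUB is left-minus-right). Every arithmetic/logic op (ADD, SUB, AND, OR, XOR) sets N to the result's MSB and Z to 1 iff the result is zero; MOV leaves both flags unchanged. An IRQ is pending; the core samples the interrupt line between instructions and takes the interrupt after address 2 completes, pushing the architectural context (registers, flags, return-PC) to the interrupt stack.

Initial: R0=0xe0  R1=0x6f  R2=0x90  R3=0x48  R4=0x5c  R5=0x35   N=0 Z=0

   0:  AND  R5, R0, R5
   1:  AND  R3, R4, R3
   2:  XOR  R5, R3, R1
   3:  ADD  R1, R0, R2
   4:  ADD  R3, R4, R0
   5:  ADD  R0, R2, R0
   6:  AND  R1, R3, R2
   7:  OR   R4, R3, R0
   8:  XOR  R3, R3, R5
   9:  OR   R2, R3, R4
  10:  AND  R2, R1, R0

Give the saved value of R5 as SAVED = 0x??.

SAVED = 0x27

after  0: R0=0xe0 R1=0x6f R2=0x90 R3=0x48 R4=0x5c R5=0x20  N=0 Z=0
after  1: R0=0xe0 R1=0x6f R2=0x90 R3=0x48 R4=0x5c R5=0x20  N=0 Z=0
after  2: R0=0xe0 R1=0x6f R2=0x90 R3=0x48 R4=0x5c R5=0x27  N=0 Z=0
-- IRQ taken; context saved, return-PC = 3 --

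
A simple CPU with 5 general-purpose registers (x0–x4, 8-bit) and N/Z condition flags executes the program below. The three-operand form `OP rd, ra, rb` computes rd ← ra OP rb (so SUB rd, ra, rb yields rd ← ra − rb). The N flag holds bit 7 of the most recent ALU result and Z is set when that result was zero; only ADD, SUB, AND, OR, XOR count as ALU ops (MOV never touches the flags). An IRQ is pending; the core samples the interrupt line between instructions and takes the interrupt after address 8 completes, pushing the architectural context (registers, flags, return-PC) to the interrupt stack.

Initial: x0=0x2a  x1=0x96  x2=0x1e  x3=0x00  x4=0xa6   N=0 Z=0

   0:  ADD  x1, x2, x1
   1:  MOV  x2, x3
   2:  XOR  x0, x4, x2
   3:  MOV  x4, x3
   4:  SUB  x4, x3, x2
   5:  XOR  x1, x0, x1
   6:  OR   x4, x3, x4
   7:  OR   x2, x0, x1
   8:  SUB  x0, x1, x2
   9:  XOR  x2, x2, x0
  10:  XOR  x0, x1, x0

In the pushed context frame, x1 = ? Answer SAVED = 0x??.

after  0: x0=0x2a x1=0xb4 x2=0x1e x3=0x00 x4=0xa6  N=1 Z=0
after  1: x0=0x2a x1=0xb4 x2=0x00 x3=0x00 x4=0xa6  N=1 Z=0
after  2: x0=0xa6 x1=0xb4 x2=0x00 x3=0x00 x4=0xa6  N=1 Z=0
after  3: x0=0xa6 x1=0xb4 x2=0x00 x3=0x00 x4=0x00  N=1 Z=0
after  4: x0=0xa6 x1=0xb4 x2=0x00 x3=0x00 x4=0x00  N=0 Z=1
after  5: x0=0xa6 x1=0x12 x2=0x00 x3=0x00 x4=0x00  N=0 Z=0
after  6: x0=0xa6 x1=0x12 x2=0x00 x3=0x00 x4=0x00  N=0 Z=1
after  7: x0=0xa6 x1=0x12 x2=0xb6 x3=0x00 x4=0x00  N=1 Z=0
after  8: x0=0x5c x1=0x12 x2=0xb6 x3=0x00 x4=0x00  N=0 Z=0
-- IRQ taken; context saved, return-PC = 9 --

SAVED = 0x12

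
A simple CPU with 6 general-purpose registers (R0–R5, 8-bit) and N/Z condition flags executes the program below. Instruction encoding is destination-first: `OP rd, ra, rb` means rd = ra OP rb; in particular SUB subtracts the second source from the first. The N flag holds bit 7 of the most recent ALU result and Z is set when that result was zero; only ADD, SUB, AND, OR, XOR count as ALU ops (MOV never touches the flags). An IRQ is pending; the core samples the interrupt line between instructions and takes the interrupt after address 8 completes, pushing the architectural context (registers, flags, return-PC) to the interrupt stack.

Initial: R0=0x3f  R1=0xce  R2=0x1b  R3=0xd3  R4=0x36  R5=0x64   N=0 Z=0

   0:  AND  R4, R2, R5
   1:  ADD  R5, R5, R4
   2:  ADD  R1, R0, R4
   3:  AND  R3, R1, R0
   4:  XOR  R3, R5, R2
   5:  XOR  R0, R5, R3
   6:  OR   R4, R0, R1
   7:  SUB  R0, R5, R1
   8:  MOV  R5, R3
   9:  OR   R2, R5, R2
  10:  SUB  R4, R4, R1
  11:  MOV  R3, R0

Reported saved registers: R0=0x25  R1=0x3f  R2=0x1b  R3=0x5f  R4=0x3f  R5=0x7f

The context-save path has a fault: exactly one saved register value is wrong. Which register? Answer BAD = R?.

BAD = R3

after  0: R0=0x3f R1=0xce R2=0x1b R3=0xd3 R4=0x00 R5=0x64  N=0 Z=1
after  1: R0=0x3f R1=0xce R2=0x1b R3=0xd3 R4=0x00 R5=0x64  N=0 Z=0
after  2: R0=0x3f R1=0x3f R2=0x1b R3=0xd3 R4=0x00 R5=0x64  N=0 Z=0
after  3: R0=0x3f R1=0x3f R2=0x1b R3=0x3f R4=0x00 R5=0x64  N=0 Z=0
after  4: R0=0x3f R1=0x3f R2=0x1b R3=0x7f R4=0x00 R5=0x64  N=0 Z=0
after  5: R0=0x1b R1=0x3f R2=0x1b R3=0x7f R4=0x00 R5=0x64  N=0 Z=0
after  6: R0=0x1b R1=0x3f R2=0x1b R3=0x7f R4=0x3f R5=0x64  N=0 Z=0
after  7: R0=0x25 R1=0x3f R2=0x1b R3=0x7f R4=0x3f R5=0x64  N=0 Z=0
after  8: R0=0x25 R1=0x3f R2=0x1b R3=0x7f R4=0x3f R5=0x7f  N=0 Z=0
-- IRQ taken; context saved, return-PC = 9 --
mismatch: R3: reported 0x5f vs actual 0x7f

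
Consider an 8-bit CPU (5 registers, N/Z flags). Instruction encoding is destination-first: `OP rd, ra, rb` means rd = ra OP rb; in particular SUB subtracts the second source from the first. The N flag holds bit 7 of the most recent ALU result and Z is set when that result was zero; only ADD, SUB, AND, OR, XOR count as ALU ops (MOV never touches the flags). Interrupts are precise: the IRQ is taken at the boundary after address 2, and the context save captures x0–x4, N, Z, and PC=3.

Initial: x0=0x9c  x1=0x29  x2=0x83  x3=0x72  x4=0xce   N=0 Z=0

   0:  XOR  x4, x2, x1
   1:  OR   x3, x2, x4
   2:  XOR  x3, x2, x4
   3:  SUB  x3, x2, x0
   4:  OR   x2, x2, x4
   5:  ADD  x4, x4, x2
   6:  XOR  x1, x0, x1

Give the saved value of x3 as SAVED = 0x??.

after  0: x0=0x9c x1=0x29 x2=0x83 x3=0x72 x4=0xaa  N=1 Z=0
after  1: x0=0x9c x1=0x29 x2=0x83 x3=0xab x4=0xaa  N=1 Z=0
after  2: x0=0x9c x1=0x29 x2=0x83 x3=0x29 x4=0xaa  N=0 Z=0
-- IRQ taken; context saved, return-PC = 3 --

SAVED = 0x29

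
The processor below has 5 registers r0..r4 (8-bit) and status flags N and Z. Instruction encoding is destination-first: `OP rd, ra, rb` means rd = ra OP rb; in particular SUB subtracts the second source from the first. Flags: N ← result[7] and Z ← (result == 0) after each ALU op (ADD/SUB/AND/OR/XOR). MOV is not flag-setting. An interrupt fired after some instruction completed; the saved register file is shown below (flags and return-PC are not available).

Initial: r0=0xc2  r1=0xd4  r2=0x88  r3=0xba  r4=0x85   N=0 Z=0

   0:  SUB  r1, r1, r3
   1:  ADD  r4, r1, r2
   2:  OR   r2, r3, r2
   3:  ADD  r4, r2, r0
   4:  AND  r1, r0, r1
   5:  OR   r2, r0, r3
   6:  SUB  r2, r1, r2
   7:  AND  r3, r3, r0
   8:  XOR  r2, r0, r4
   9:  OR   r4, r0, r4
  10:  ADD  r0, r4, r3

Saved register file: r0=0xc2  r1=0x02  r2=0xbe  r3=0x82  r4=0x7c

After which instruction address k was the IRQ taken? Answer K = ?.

after  0: r0=0xc2 r1=0x1a r2=0x88 r3=0xba r4=0x85  N=0 Z=0
after  1: r0=0xc2 r1=0x1a r2=0x88 r3=0xba r4=0xa2  N=1 Z=0
after  2: r0=0xc2 r1=0x1a r2=0xba r3=0xba r4=0xa2  N=1 Z=0
after  3: r0=0xc2 r1=0x1a r2=0xba r3=0xba r4=0x7c  N=0 Z=0
after  4: r0=0xc2 r1=0x02 r2=0xba r3=0xba r4=0x7c  N=0 Z=0
after  5: r0=0xc2 r1=0x02 r2=0xfa r3=0xba r4=0x7c  N=1 Z=0
after  6: r0=0xc2 r1=0x02 r2=0x08 r3=0xba r4=0x7c  N=0 Z=0
after  7: r0=0xc2 r1=0x02 r2=0x08 r3=0x82 r4=0x7c  N=1 Z=0
after  8: r0=0xc2 r1=0x02 r2=0xbe r3=0x82 r4=0x7c  N=1 Z=0
-- IRQ taken; context saved, return-PC = 9 --

K = 8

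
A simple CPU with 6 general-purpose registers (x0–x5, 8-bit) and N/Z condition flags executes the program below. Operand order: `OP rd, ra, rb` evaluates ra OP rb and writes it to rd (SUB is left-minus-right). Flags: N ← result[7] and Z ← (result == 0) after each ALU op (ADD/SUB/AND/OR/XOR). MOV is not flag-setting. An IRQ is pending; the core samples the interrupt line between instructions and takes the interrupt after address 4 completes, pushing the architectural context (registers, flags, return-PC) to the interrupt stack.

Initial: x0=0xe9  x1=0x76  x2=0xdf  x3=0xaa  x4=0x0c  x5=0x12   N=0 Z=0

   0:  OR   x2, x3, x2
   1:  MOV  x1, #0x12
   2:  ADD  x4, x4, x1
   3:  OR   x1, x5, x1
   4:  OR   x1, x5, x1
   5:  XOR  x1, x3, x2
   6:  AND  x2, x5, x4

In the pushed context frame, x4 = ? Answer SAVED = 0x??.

SAVED = 0x1e

after  0: x0=0xe9 x1=0x76 x2=0xff x3=0xaa x4=0x0c x5=0x12  N=1 Z=0
after  1: x0=0xe9 x1=0x12 x2=0xff x3=0xaa x4=0x0c x5=0x12  N=1 Z=0
after  2: x0=0xe9 x1=0x12 x2=0xff x3=0xaa x4=0x1e x5=0x12  N=0 Z=0
after  3: x0=0xe9 x1=0x12 x2=0xff x3=0xaa x4=0x1e x5=0x12  N=0 Z=0
after  4: x0=0xe9 x1=0x12 x2=0xff x3=0xaa x4=0x1e x5=0x12  N=0 Z=0
-- IRQ taken; context saved, return-PC = 5 --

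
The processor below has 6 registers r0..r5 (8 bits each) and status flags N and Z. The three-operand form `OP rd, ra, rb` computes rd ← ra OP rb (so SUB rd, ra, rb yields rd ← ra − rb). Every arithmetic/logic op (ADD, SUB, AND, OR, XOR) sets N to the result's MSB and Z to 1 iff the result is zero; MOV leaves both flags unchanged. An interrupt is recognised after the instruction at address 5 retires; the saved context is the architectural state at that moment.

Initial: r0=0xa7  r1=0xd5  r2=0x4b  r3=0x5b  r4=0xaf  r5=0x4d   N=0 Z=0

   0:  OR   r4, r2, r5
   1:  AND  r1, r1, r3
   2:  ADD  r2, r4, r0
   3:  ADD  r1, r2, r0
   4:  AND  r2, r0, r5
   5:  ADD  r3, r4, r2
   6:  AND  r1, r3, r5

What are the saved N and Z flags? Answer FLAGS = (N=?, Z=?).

after  0: r0=0xa7 r1=0xd5 r2=0x4b r3=0x5b r4=0x4f r5=0x4d  N=0 Z=0
after  1: r0=0xa7 r1=0x51 r2=0x4b r3=0x5b r4=0x4f r5=0x4d  N=0 Z=0
after  2: r0=0xa7 r1=0x51 r2=0xf6 r3=0x5b r4=0x4f r5=0x4d  N=1 Z=0
after  3: r0=0xa7 r1=0x9d r2=0xf6 r3=0x5b r4=0x4f r5=0x4d  N=1 Z=0
after  4: r0=0xa7 r1=0x9d r2=0x05 r3=0x5b r4=0x4f r5=0x4d  N=0 Z=0
after  5: r0=0xa7 r1=0x9d r2=0x05 r3=0x54 r4=0x4f r5=0x4d  N=0 Z=0
-- IRQ taken; context saved, return-PC = 6 --

FLAGS = (N=0, Z=0)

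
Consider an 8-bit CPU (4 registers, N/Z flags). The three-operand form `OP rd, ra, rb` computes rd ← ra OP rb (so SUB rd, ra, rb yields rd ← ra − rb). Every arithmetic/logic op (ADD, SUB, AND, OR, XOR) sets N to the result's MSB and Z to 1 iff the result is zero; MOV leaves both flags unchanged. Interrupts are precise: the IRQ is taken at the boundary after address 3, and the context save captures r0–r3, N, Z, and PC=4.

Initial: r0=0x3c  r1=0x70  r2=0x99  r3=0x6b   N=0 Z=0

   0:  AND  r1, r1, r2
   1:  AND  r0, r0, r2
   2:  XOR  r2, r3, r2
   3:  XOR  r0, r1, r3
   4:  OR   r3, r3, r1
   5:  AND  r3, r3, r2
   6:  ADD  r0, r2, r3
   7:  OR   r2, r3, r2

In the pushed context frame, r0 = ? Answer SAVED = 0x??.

after  0: r0=0x3c r1=0x10 r2=0x99 r3=0x6b  N=0 Z=0
after  1: r0=0x18 r1=0x10 r2=0x99 r3=0x6b  N=0 Z=0
after  2: r0=0x18 r1=0x10 r2=0xf2 r3=0x6b  N=1 Z=0
after  3: r0=0x7b r1=0x10 r2=0xf2 r3=0x6b  N=0 Z=0
-- IRQ taken; context saved, return-PC = 4 --

SAVED = 0x7b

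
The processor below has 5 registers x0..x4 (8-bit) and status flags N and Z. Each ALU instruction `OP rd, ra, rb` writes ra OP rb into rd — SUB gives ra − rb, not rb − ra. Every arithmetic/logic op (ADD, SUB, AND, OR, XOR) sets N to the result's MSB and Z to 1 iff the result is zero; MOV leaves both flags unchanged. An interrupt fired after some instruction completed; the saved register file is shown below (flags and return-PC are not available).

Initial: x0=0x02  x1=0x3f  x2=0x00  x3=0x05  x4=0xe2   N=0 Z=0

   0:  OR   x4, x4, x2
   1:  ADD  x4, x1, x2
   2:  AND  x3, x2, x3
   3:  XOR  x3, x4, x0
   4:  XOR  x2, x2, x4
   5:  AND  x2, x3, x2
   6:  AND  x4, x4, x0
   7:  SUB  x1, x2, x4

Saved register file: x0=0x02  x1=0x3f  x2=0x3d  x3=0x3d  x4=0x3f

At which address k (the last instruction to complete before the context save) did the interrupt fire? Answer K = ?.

K = 5

after  0: x0=0x02 x1=0x3f x2=0x00 x3=0x05 x4=0xe2  N=1 Z=0
after  1: x0=0x02 x1=0x3f x2=0x00 x3=0x05 x4=0x3f  N=0 Z=0
after  2: x0=0x02 x1=0x3f x2=0x00 x3=0x00 x4=0x3f  N=0 Z=1
after  3: x0=0x02 x1=0x3f x2=0x00 x3=0x3d x4=0x3f  N=0 Z=0
after  4: x0=0x02 x1=0x3f x2=0x3f x3=0x3d x4=0x3f  N=0 Z=0
after  5: x0=0x02 x1=0x3f x2=0x3d x3=0x3d x4=0x3f  N=0 Z=0
-- IRQ taken; context saved, return-PC = 6 --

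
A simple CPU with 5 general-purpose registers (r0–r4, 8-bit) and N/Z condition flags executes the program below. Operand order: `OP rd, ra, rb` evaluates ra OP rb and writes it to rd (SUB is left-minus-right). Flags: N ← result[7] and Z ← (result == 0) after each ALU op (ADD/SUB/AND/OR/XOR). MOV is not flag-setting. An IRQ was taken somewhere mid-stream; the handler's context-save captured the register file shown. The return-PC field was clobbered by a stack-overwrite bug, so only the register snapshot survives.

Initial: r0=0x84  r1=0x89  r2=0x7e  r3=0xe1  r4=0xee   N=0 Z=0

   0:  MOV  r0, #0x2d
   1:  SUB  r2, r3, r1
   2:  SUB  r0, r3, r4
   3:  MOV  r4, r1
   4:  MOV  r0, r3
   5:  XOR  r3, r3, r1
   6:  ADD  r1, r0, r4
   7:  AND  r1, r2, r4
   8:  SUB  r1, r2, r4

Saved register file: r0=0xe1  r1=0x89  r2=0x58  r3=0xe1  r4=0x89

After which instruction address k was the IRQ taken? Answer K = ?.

after  0: r0=0x2d r1=0x89 r2=0x7e r3=0xe1 r4=0xee  N=0 Z=0
after  1: r0=0x2d r1=0x89 r2=0x58 r3=0xe1 r4=0xee  N=0 Z=0
after  2: r0=0xf3 r1=0x89 r2=0x58 r3=0xe1 r4=0xee  N=1 Z=0
after  3: r0=0xf3 r1=0x89 r2=0x58 r3=0xe1 r4=0x89  N=1 Z=0
after  4: r0=0xe1 r1=0x89 r2=0x58 r3=0xe1 r4=0x89  N=1 Z=0
-- IRQ taken; context saved, return-PC = 5 --

K = 4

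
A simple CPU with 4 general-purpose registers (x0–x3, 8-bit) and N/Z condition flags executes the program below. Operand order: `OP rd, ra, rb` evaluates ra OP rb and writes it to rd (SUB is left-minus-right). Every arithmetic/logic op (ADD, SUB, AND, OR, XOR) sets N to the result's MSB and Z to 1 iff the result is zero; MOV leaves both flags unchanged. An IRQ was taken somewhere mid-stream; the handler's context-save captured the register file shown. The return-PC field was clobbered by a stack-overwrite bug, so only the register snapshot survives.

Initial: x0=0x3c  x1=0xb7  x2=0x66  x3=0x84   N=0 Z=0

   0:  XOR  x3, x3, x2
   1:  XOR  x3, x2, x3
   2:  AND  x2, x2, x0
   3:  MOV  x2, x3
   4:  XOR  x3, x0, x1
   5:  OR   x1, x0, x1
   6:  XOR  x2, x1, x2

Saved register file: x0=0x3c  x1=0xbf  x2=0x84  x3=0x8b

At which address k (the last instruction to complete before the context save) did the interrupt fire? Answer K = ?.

K = 5

after  0: x0=0x3c x1=0xb7 x2=0x66 x3=0xe2  N=1 Z=0
after  1: x0=0x3c x1=0xb7 x2=0x66 x3=0x84  N=1 Z=0
after  2: x0=0x3c x1=0xb7 x2=0x24 x3=0x84  N=0 Z=0
after  3: x0=0x3c x1=0xb7 x2=0x84 x3=0x84  N=0 Z=0
after  4: x0=0x3c x1=0xb7 x2=0x84 x3=0x8b  N=1 Z=0
after  5: x0=0x3c x1=0xbf x2=0x84 x3=0x8b  N=1 Z=0
-- IRQ taken; context saved, return-PC = 6 --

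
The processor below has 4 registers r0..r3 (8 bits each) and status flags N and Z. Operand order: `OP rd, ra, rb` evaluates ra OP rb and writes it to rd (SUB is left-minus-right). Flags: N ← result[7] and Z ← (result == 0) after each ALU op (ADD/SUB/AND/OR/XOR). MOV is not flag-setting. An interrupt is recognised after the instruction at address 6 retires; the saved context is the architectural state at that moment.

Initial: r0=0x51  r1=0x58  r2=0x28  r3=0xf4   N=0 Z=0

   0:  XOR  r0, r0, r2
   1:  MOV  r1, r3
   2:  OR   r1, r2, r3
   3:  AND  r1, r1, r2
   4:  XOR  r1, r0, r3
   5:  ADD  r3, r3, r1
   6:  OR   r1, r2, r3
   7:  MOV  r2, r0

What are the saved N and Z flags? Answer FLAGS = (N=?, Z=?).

after  0: r0=0x79 r1=0x58 r2=0x28 r3=0xf4  N=0 Z=0
after  1: r0=0x79 r1=0xf4 r2=0x28 r3=0xf4  N=0 Z=0
after  2: r0=0x79 r1=0xfc r2=0x28 r3=0xf4  N=1 Z=0
after  3: r0=0x79 r1=0x28 r2=0x28 r3=0xf4  N=0 Z=0
after  4: r0=0x79 r1=0x8d r2=0x28 r3=0xf4  N=1 Z=0
after  5: r0=0x79 r1=0x8d r2=0x28 r3=0x81  N=1 Z=0
after  6: r0=0x79 r1=0xa9 r2=0x28 r3=0x81  N=1 Z=0
-- IRQ taken; context saved, return-PC = 7 --

FLAGS = (N=1, Z=0)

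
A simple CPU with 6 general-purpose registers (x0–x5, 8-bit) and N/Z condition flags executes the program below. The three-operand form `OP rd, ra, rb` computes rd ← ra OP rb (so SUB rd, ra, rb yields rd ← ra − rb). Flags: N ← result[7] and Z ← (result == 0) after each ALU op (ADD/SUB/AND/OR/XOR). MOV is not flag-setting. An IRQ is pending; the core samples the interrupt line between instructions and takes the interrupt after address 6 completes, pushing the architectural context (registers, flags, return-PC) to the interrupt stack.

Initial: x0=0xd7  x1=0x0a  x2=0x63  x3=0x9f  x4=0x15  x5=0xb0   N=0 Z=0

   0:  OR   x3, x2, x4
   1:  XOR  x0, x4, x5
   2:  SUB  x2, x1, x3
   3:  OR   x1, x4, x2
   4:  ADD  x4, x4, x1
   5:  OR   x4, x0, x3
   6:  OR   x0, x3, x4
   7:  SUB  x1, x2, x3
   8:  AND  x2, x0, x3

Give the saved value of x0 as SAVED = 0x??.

SAVED = 0xf7

after  0: x0=0xd7 x1=0x0a x2=0x63 x3=0x77 x4=0x15 x5=0xb0  N=0 Z=0
after  1: x0=0xa5 x1=0x0a x2=0x63 x3=0x77 x4=0x15 x5=0xb0  N=1 Z=0
after  2: x0=0xa5 x1=0x0a x2=0x93 x3=0x77 x4=0x15 x5=0xb0  N=1 Z=0
after  3: x0=0xa5 x1=0x97 x2=0x93 x3=0x77 x4=0x15 x5=0xb0  N=1 Z=0
after  4: x0=0xa5 x1=0x97 x2=0x93 x3=0x77 x4=0xac x5=0xb0  N=1 Z=0
after  5: x0=0xa5 x1=0x97 x2=0x93 x3=0x77 x4=0xf7 x5=0xb0  N=1 Z=0
after  6: x0=0xf7 x1=0x97 x2=0x93 x3=0x77 x4=0xf7 x5=0xb0  N=1 Z=0
-- IRQ taken; context saved, return-PC = 7 --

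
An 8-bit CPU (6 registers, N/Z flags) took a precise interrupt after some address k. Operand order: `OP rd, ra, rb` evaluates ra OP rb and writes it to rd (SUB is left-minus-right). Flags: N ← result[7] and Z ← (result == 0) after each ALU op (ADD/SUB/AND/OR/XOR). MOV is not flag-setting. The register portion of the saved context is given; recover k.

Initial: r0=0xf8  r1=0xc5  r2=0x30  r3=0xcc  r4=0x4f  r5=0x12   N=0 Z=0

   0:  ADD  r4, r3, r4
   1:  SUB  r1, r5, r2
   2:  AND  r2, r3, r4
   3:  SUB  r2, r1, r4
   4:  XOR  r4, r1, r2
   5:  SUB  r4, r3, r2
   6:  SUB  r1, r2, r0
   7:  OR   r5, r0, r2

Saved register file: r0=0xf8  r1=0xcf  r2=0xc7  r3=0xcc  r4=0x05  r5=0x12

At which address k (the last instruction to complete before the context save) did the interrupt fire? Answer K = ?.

K = 6

after  0: r0=0xf8 r1=0xc5 r2=0x30 r3=0xcc r4=0x1b r5=0x12  N=0 Z=0
after  1: r0=0xf8 r1=0xe2 r2=0x30 r3=0xcc r4=0x1b r5=0x12  N=1 Z=0
after  2: r0=0xf8 r1=0xe2 r2=0x08 r3=0xcc r4=0x1b r5=0x12  N=0 Z=0
after  3: r0=0xf8 r1=0xe2 r2=0xc7 r3=0xcc r4=0x1b r5=0x12  N=1 Z=0
after  4: r0=0xf8 r1=0xe2 r2=0xc7 r3=0xcc r4=0x25 r5=0x12  N=0 Z=0
after  5: r0=0xf8 r1=0xe2 r2=0xc7 r3=0xcc r4=0x05 r5=0x12  N=0 Z=0
after  6: r0=0xf8 r1=0xcf r2=0xc7 r3=0xcc r4=0x05 r5=0x12  N=1 Z=0
-- IRQ taken; context saved, return-PC = 7 --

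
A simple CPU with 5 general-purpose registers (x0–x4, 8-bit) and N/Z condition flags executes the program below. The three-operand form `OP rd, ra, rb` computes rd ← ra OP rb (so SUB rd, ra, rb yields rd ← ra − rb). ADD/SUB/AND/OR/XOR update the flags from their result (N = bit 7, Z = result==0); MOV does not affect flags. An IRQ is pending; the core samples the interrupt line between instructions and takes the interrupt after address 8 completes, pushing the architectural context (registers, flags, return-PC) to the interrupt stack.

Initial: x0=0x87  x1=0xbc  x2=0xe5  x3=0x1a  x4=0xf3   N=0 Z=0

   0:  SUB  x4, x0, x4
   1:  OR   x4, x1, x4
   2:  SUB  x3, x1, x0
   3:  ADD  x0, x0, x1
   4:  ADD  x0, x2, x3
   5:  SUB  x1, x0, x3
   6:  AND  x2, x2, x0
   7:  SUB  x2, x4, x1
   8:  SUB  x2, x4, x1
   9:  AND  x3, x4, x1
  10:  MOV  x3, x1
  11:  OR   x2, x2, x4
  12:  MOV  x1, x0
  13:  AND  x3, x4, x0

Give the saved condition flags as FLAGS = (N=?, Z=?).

FLAGS = (N=1, Z=0)

after  0: x0=0x87 x1=0xbc x2=0xe5 x3=0x1a x4=0x94  N=1 Z=0
after  1: x0=0x87 x1=0xbc x2=0xe5 x3=0x1a x4=0xbc  N=1 Z=0
after  2: x0=0x87 x1=0xbc x2=0xe5 x3=0x35 x4=0xbc  N=0 Z=0
after  3: x0=0x43 x1=0xbc x2=0xe5 x3=0x35 x4=0xbc  N=0 Z=0
after  4: x0=0x1a x1=0xbc x2=0xe5 x3=0x35 x4=0xbc  N=0 Z=0
after  5: x0=0x1a x1=0xe5 x2=0xe5 x3=0x35 x4=0xbc  N=1 Z=0
after  6: x0=0x1a x1=0xe5 x2=0x00 x3=0x35 x4=0xbc  N=0 Z=1
after  7: x0=0x1a x1=0xe5 x2=0xd7 x3=0x35 x4=0xbc  N=1 Z=0
after  8: x0=0x1a x1=0xe5 x2=0xd7 x3=0x35 x4=0xbc  N=1 Z=0
-- IRQ taken; context saved, return-PC = 9 --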